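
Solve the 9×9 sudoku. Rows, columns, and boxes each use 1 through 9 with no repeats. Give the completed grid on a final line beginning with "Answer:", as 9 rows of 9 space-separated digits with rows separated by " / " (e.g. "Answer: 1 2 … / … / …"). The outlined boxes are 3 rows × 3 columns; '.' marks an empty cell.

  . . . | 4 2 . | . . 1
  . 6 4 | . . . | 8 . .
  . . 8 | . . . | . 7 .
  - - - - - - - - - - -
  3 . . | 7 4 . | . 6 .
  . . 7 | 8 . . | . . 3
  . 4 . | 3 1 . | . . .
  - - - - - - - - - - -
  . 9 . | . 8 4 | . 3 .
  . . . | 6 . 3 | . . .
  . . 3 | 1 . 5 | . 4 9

Step 1. [r5c5∈{5,6,9}] 5 has one home in box 5: r5c5. So r5c5=5.
Step 2. [r3c5∈{3,6,9}] 6 has one home in col 5: r3c5. So r3c5=6.
Step 3. [r7c9∈{2,5,6,7}] in col 9, 6 fits only at r7c9. So r7c9=6.
Step 4. [r6c3∈{2,5,6,9}] in col 3, 6 fits only at r6c3 ⇒ r6c3=6.
Step 5. [r9c5∈{7}] r9c5 has the single candidate 7, so r9c5=7.
Step 6. [r9c7∈{2}] nothing but 2 survives at r9c7, so r9c7=2.
Step 7. [r8c1∈{1,2,4,5,7,8}] across row 8, 4 lands solely at r8c1 ⇒ r8c1=4.
Step 8. [r1c7∈{3,5,6,9}] in row 1, 6 fits only at r1c7 ⇒ r1c7=6.
Step 9. [r3c7∈{3,4,5,9}] 3 has one home in col 7: r3c7, so r3c7=3.
Step 10. [r9c2∈{8}] r9c2's peers cover all but 8, so r9c2=8.
Step 11. [r6c1∈{2,5,8,9}] in col 1, 8 fits only at r6c1. So r6c1=8.
Step 12. [r4c9∈{2,5,8}] in row 4, 8 fits only at r4c9, so r4c9=8.
Step 13. [r5c6∈{2,6,9}] in row 5, 6 fits only at r5c6 ⇒ r5c6=6.
Step 14. [r8c8∈{1,5,8}] across row 8, 8 lands solely at r8c8 ⇒ r8c8=8.
Step 15. [r5c8∈{1,2,9}] in col 8, 1 fits only at r5c8. So r5c8=1.
Step 16. [r5c2∈{2}] r5c2's peers cover all but 2. So r5c2=2.
Step 17. [r5c1∈{9}] r5c1 is down to just 9, so r5c1=9.
Step 18. [r8c3∈{1,2,5}] r8c3 is the only open cell in row 8 admitting 2. So r8c3=2.
Step 19. [r1c3∈{5,9}] r1c3 is the only open cell in col 3 admitting 9. So r1c3=9.
Step 20. [r1c8∈{5}] r1c8's peers cover all but 5, so r1c8=5.
Step 21. [r2c8∈{2,9}] across box 3, 9 lands solely at r2c8, so r2c8=9.
Step 22. [r1c1∈{7}] r1c1's peers cover all but 7, so r1c1=7.
Step 23. [r7c7∈{1,5,7}] row 7 places 7 nowhere but r7c7. So r7c7=7.
Step 24. [r8c9∈{5}] nothing but 5 survives at r8c9. So r8c9=5.
Step 25. [r2c9∈{2}] r2c9's peers cover all but 2, so r2c9=2.
Step 26. [r6c7∈{5,9}] 5 has one home in row 6: r6c7, so r6c7=5.
Step 27. [r6c6∈{2,9}] row 6 places 9 nowhere but r6c6 ⇒ r6c6=9.
Step 28. [r3c6∈{1}] only 1 remains possible at r3c6 ⇒ r3c6=1.
Step 29. [r3c2∈{5}] r3c2 is down to just 5 ⇒ r3c2=5.
Step 30. [r4c3∈{1,5}] across row 4, 5 lands solely at r4c3, so r4c3=5.
Step 31. [r7c3∈{1}] nothing but 1 survives at r7c3, so r7c3=1.
Step 32. [r3c4∈{9}] nothing but 9 survives at r3c4. So r3c4=9.
Step 33. [r5c7∈{4}] r5c7 is down to just 4, so r5c7=4.
Step 34. [r4c6∈{2}] nothing but 2 survives at r4c6. So r4c6=2.
Step 35. [r4c2∈{1}] nothing but 1 survives at r4c2, so r4c2=1.
Step 36. [r2c5∈{3}] only 3 remains possible at r2c5. So r2c5=3.
Step 37. [r3c1∈{2}] only 2 remains possible at r3c1. So r3c1=2.
Step 38. [r3c9∈{4}] nothing but 4 survives at r3c9, so r3c9=4.
Step 39. [r7c1∈{5}] nothing but 5 survives at r7c1. So r7c1=5.
Step 40. [r8c7∈{1}] nothing but 1 survives at r8c7. So r8c7=1.
Step 41. [r2c6∈{7}] nothing but 7 survives at r2c6. So r2c6=7.
Step 42. [r9c1∈{6}] only 6 remains possible at r9c1. So r9c1=6.
Step 43. [r2c1∈{1}] r2c1's peers cover all but 1, so r2c1=1.
Step 44. [r7c4∈{2}] r7c4's peers cover all but 2 ⇒ r7c4=2.
Step 45. [r6c8∈{2}] only 2 remains possible at r6c8 ⇒ r6c8=2.
Step 46. [r6c9∈{7}] r6c9 has the single candidate 7, so r6c9=7.
Step 47. [r1c6∈{8}] nothing but 8 survives at r1c6 ⇒ r1c6=8.
Step 48. [r1c2∈{3}] nothing but 3 survives at r1c2 ⇒ r1c2=3.
Step 49. [r8c5∈{9}] nothing but 9 survives at r8c5 ⇒ r8c5=9.
Step 50. [r8c2∈{7}] r8c2 has the single candidate 7. So r8c2=7.
Step 51. [r2c4∈{5}] only 5 remains possible at r2c4 ⇒ r2c4=5.
Step 52. [r4c7∈{9}] r4c7's peers cover all but 9, so r4c7=9.

Answer: 7 3 9 4 2 8 6 5 1 / 1 6 4 5 3 7 8 9 2 / 2 5 8 9 6 1 3 7 4 / 3 1 5 7 4 2 9 6 8 / 9 2 7 8 5 6 4 1 3 / 8 4 6 3 1 9 5 2 7 / 5 9 1 2 8 4 7 3 6 / 4 7 2 6 9 3 1 8 5 / 6 8 3 1 7 5 2 4 9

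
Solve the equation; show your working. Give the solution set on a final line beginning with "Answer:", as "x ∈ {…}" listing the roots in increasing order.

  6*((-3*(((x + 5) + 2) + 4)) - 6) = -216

Step 1. [6*((-3*(((x + 5) + 2) + 4)) - 6) = -216] divide by the outer 6, so div: (-3*(((x + 5) + 2) + 4)) - 6 = -36.
Step 2. [(-3*(((x + 5) + 2) + 4)) - 6 = -36] -3 divides every term; factor it out ⇒ factor: (((x + 5) + 2) + 4) + 2 = 12.
Step 3. [(((x + 5) + 2) + 4) + 2 = 12] 2 comes off first (subtract 2). So sub: ((x + 5) + 2) + 4 = 10.
Step 4. [((x + 5) + 2) + 4 = 10] +4 is outermost — subtract 4 both sides, so sub: (x + 5) + 2 = 6.
Step 5. [(x + 5) + 2 = 6] subtract 2: x sits inside (… + 2) ⇒ sub: x + 5 = 4.
Step 6. [x + 5 = 4] the outer +5 inverts by subtracting 5, so sub: x = -1.

Answer: x ∈ {-1}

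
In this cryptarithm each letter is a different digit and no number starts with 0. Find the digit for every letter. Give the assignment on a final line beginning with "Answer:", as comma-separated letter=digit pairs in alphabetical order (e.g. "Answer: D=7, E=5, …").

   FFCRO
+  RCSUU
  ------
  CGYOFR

Step 1. [col 1: O + U ≡ R (mod 10)] no forcing yet in column 1 (carry-in 0); O=7 is free and consistent — try it ⇒ O=7.
Step 2. [col 1: O + U ≡ R (mod 10)] R=2 is one option consistent with column 1 (O + U ≡ R (mod 10), carry-in 0) — take it, so R=2.
Step 3. [col 1: O + U ≡ R (mod 10)] from column 1 (O=7, R=2, carry-in 0, digits 2,7 already taken and all letters distinct): U must equal 5 ⇒ U=5.
Step 4. [C] adding two 5-digit numbers gives at most 5+1 digits, and here it does — C is that final carry and must be 1, so C=1.
Step 5. [col 2: R + U ≡ F (mod 10)] column 2 reads R+U+carry(1)=F with R=2, U=5; with digits 1,2,5,7 already taken and all letters distinct, the only value for F is 8 ⇒ F=8.
Step 6. [col 3: C + S ≡ O (mod 10)] from column 3 (C=1, O=7, carry-in 0, digits 1,2,5,7,8 already taken and all letters distinct): S must equal 6 ⇒ S=6.
Step 7. [col 4: F + C ≡ Y (mod 10)] column 4 reads F+C+carry(0)=Y with F=8, C=1; with digits 1,2,5,6,7,8 already taken and all letters distinct, the only value for Y is 9. So Y=9.
Step 8. [col 5: F + R ≡ G (mod 10)] column 5: given F=8, R=2, carry-in 0, and digits 1,2,5,6,7,8,9 already taken and all letters distinct, F+R≡G (mod 10) forces G=0. So G=0.

Answer: C=1, F=8, G=0, O=7, R=2, S=6, U=5, Y=9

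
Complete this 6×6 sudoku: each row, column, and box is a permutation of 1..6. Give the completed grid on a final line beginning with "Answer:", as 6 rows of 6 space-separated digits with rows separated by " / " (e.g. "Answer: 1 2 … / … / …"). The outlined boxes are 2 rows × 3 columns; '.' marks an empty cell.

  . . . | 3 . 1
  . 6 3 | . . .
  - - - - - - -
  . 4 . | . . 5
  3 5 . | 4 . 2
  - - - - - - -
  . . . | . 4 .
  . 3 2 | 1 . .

Step 1. [r1c5∈{2,5,6}] r1c5 is the only open cell in row 1 admitting 6, so r1c5=6.
Step 2. [r2c1∈{1,2,4,5}] row 2 places 1 nowhere but r2c1. So r2c1=1.
Step 3. [r4c3∈{1,6}] across row 4, 6 lands solely at r4c3 ⇒ r4c3=6.
Step 4. [r6c5∈{5}] r6c5's peers cover all but 5. So r6c5=5.
Step 5. [r6c6∈{6}] r6c6 has the single candidate 6 ⇒ r6c6=6.
Step 6. [r3c3∈{1}] r3c3's peers cover all but 1, so r3c3=1.
Step 7. [r5c3∈{5}] r5c3 is down to just 5, so r5c3=5.
Step 8. [r1c1∈{2,4,5}] in row 1, 5 fits only at r1c1 ⇒ r1c1=5.
Step 9. [r2c5∈{2}] r2c5's peers cover all but 2. So r2c5=2.
Step 10. [r4c5∈{1}] r4c5's peers cover all but 1. So r4c5=1.
Step 11. [r2c4∈{5}] nothing but 5 survives at r2c4. So r2c4=5.
Step 12. [r3c4∈{6}] r3c4's peers cover all but 6, so r3c4=6.
Step 13. [r5c4∈{2}] nothing but 2 survives at r5c4. So r5c4=2.
Step 14. [r5c1∈{6}] r5c1 has the single candidate 6. So r5c1=6.
Step 15. [r6c1∈{4}] r6c1's peers cover all but 4 ⇒ r6c1=4.
Step 16. [r3c1∈{2}] r3c1's peers cover all but 2 ⇒ r3c1=2.
Step 17. [r2c6∈{4}] r2c6 has the single candidate 4, so r2c6=4.
Step 18. [r5c6∈{3}] r5c6's peers cover all but 3. So r5c6=3.
Step 19. [r5c2∈{1}] nothing but 1 survives at r5c2 ⇒ r5c2=1.
Step 20. [r3c5∈{3}] only 3 remains possible at r3c5. So r3c5=3.
Step 21. [r1c3∈{4}] nothing but 4 survives at r1c3, so r1c3=4.
Step 22. [r1c2∈{2}] only 2 remains possible at r1c2 ⇒ r1c2=2.

Answer: 5 2 4 3 6 1 / 1 6 3 5 2 4 / 2 4 1 6 3 5 / 3 5 6 4 1 2 / 6 1 5 2 4 3 / 4 3 2 1 5 6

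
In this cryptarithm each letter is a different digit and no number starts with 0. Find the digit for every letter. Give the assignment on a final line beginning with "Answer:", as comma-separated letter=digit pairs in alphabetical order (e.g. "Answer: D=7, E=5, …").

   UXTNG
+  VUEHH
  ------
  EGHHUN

Step 1. [col 1: G + H ≡ N (mod 10)] several values work for G in column 1 (G + H ≡ N (mod 10), carry-in 0); try G=3, so G=3.
Step 2. [E] adding two 5-digit numbers gives at most 5+1 digits, and here it does — E is that final carry and must be 1 ⇒ E=1.
Step 3. [col 1: G + H ≡ N (mod 10)] no forcing yet in column 1 (carry-in 0); N=0 is free and consistent — try it. So N=0.
Step 4. [col 1: G + H ≡ N (mod 10)] in column 1 we have G+H≡N with carry-in 0; given G=3, N=0 and digits 0,1,3 already taken and all letters distinct, that pins H to 7 ⇒ H=7.
Step 5. [col 2: N + H ≡ U (mod 10)] column 2 reads N+H+carry(1)=U with N=0, H=7; with digits 0,1,3,7 already taken and all letters distinct, the only value for U is 8. So U=8.
Step 6. [col 3: T + E ≡ H (mod 10)] in column 3 we have T+E≡H with carry-in 0; given E=1, H=7 and digits 0,1,3,7,8 already taken and all letters distinct, that pins T to 6 ⇒ T=6.
Step 7. [col 4: X + U ≡ H (mod 10)] column 4 reads X+U+carry(0)=H with U=8, H=7; with digits 0,1,3,6,7,8 already taken and all letters distinct, the only value for X is 9, so X=9.
Step 8. [col 5: U + V ≡ G (mod 10)] from column 5 (U=8, G=3, carry-in 1, digits 0,1,3,6,7,8,9 already taken and all letters distinct): V must equal 4. So V=4.

Answer: E=1, G=3, H=7, N=0, T=6, U=8, V=4, X=9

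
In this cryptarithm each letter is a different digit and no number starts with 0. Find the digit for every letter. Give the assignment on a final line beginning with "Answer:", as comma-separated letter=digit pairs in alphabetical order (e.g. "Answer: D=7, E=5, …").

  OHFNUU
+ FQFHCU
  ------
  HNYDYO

Step 1. [col 1: U + U ≡ O (mod 10)] several values work for O in column 1 (U + U ≡ O (mod 10), carry-in 0); try O=2, so O=2.
Step 2. [col 1: U + U ≡ O (mod 10)] U=1 is one option consistent with column 1 (U + U ≡ O (mod 10), carry-in 0) — take it. So U=1.
Step 3. [col 2: U + C ≡ Y (mod 10)] no forcing yet in column 2 (carry-in 0); C=8 is free and consistent — try it. So C=8.
Step 4. [col 2: U + C ≡ Y (mod 10)] from column 2 (U=1, C=8, carry-in 0, digits 1,2,8 already taken and all letters distinct): Y must equal 9. So Y=9.
Step 5. [col 3: N + H ≡ D (mod 10)] several values work for D in column 3 (N + H ≡ D (mod 10), carry-in 0); try D=0 ⇒ D=0.
Step 6. [col 3: N + H ≡ D (mod 10)] H=7 is one option consistent with column 3 (N + H ≡ D (mod 10), carry-in 0) — take it. So H=7.
Step 7. [col 3: N + H ≡ D (mod 10)] from column 3 (H=7, D=0, carry-in 0, digits 0,1,2,7,8,9 already taken and all letters distinct): N must equal 3, so N=3.
Step 8. [col 4: F + F ≡ Y (mod 10)] in column 4 we have F+F≡Y with carry-in 1; given Y=9 and digits 0,1,2,3,7,8,9 already taken and all letters distinct, that pins F to 4. So F=4.
Step 9. [col 5: H + Q ≡ N (mod 10)] in column 5 we have H+Q≡N with carry-in 0; given H=7, N=3 and digits 0,1,2,3,4,7,8,9 already taken and all letters distinct, that pins Q to 6 ⇒ Q=6.

Answer: C=8, D=0, F=4, H=7, N=3, O=2, Q=6, U=1, Y=9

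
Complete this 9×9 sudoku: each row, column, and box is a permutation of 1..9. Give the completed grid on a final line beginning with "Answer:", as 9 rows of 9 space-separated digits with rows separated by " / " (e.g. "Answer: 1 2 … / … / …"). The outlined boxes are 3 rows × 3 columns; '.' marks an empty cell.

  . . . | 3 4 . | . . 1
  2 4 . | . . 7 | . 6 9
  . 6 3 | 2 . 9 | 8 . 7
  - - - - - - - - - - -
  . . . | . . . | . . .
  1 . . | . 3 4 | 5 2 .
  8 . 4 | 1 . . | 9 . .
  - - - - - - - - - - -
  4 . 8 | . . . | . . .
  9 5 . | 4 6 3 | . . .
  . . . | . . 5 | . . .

Step 1. [r3c1∈{5}] r3c1 has the single candidate 5. So r3c1=5.
Step 2. [r4c3∈{2,5,6,7,9}] col 3 places 5 nowhere but r4c3 ⇒ r4c3=5.
Step 3. [r7c6∈{1,2}] col 6 places 1 nowhere but r7c6 ⇒ r7c6=1.
Step 4. [r9c2∈{1,2,3,7}] col 2 places 1 nowhere but r9c2 ⇒ r9c2=1.
Step 5. [r7c9∈{2,3,5,6}] col 9 places 5 nowhere but r7c9. So r7c9=5.
Step 6. [r7c7∈{2,3,6,7}] in row 7, 6 fits only at r7c7. So r7c7=6.
Step 7. [r1c1∈{7}] only 7 remains possible at r1c1 ⇒ r1c1=7.
Step 8. [r1c6∈{6,8}] row 1 places 6 nowhere but r1c6, so r1c6=6.
Step 9. [r4c6∈{2,8}] 8 has one home in col 6: r4c6. So r4c6=8.
Step 10. [r6c9∈{3,6}] in row 6, 6 fits only at r6c9, so r6c9=6.
Step 11. [r6c6∈{2}] only 2 remains possible at r6c6, so r6c6=2.
Step 12. [r4c2∈{2,3,7,9}] across row 4, 2 lands solely at r4c2, so r4c2=2.
Step 13. [r7c5∈{2,7,9}] in row 7, 2 fits only at r7c5 ⇒ r7c5=2.
Step 14. [r3c8∈{4}] nothing but 4 survives at r3c8. So r3c8=4.
Step 15. [r1c3∈{9}] only 9 remains possible at r1c3. So r1c3=9.
Step 16. [r1c7∈{2}] only 2 remains possible at r1c7, so r1c7=2.
Step 17. [r6c5∈{5,7}] across row 6, 5 lands solely at r6c5 ⇒ r6c5=5.
Step 18. [r5c2∈{7,9}] across col 2, 9 lands solely at r5c2 ⇒ r5c2=9.
Step 19. [r5c9∈{8}] r5c9 has the single candidate 8. So r5c9=8.
Step 20. [r8c8∈{1,7,8}] row 8 places 8 nowhere but r8c8, so r8c8=8.
Step 21. [r4c8∈{1,3,7}] 1 has one home in col 8: r4c8, so r4c8=1.
Step 22. [r8c9∈{2}] only 2 remains possible at r8c9, so r8c9=2.
Step 23. [r8c3∈{7}] only 7 remains possible at r8c3, so r8c3=7.
Step 24. [r5c4∈{6,7}] row 5 places 7 nowhere but r5c4. So r5c4=7.
Step 25. [r7c8∈{3,7,9}] r7c8 is the only open cell in row 7 admitting 7. So r7c8=7.
Step 26. [r6c8∈{3}] r6c8's peers cover all but 3 ⇒ r6c8=3.
Step 27. [r7c4∈{9}] nothing but 9 survives at r7c4. So r7c4=9.
Step 28. [r9c9∈{3,4}] col 9 places 3 nowhere but r9c9 ⇒ r9c9=3.
Step 29. [r5c3∈{6}] r5c3 has the single candidate 6 ⇒ r5c3=6.
Step 30. [r9c4∈{8}] only 8 remains possible at r9c4, so r9c4=8.
Step 31. [r2c5∈{1,8}] across row 2, 8 lands solely at r2c5. So r2c5=8.
Step 32. [r4c9∈{4}] r4c9 has the single candidate 4 ⇒ r4c9=4.
Step 33. [r4c7∈{7}] r4c7's peers cover all but 7, so r4c7=7.
Step 34. [r4c5∈{9}] r4c5 has the single candidate 9, so r4c5=9.
Step 35. [r1c2∈{8}] r1c2 is down to just 8, so r1c2=8.
Step 36. [r9c3∈{2}] r9c3 is down to just 2, so r9c3=2.
Step 37. [r3c5∈{1}] nothing but 1 survives at r3c5, so r3c5=1.
Step 38. [r9c5∈{7}] r9c5 has the single candidate 7 ⇒ r9c5=7.
Step 39. [r4c1∈{3}] nothing but 3 survives at r4c1, so r4c1=3.
Step 40. [r9c8∈{9}] r9c8 is down to just 9. So r9c8=9.
Step 41. [r9c1∈{6}] r9c1 is down to just 6, so r9c1=6.
Step 42. [r2c3∈{1}] r2c3 is down to just 1, so r2c3=1.
Step 43. [r6c2∈{7}] r6c2's peers cover all but 7, so r6c2=7.
Step 44. [r8c7∈{1}] r8c7 has the single candidate 1, so r8c7=1.
Step 45. [r2c7∈{3}] r2c7 is down to just 3 ⇒ r2c7=3.
Step 46. [r4c4∈{6}] r4c4 has the single candidate 6. So r4c4=6.
Step 47. [r7c2∈{3}] nothing but 3 survives at r7c2. So r7c2=3.
Step 48. [r1c8∈{5}] only 5 remains possible at r1c8, so r1c8=5.
Step 49. [r9c7∈{4}] only 4 remains possible at r9c7, so r9c7=4.
Step 50. [r2c4∈{5}] r2c4's peers cover all but 5, so r2c4=5.

Answer: 7 8 9 3 4 6 2 5 1 / 2 4 1 5 8 7 3 6 9 / 5 6 3 2 1 9 8 4 7 / 3 2 5 6 9 8 7 1 4 / 1 9 6 7 3 4 5 2 8 / 8 7 4 1 5 2 9 3 6 / 4 3 8 9 2 1 6 7 5 / 9 5 7 4 6 3 1 8 2 / 6 1 2 8 7 5 4 9 3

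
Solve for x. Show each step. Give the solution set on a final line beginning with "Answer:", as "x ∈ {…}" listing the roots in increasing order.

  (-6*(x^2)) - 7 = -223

Step 1. [(-6*(x^2)) - 7 = -223] 7 comes off first (add 7). So sub: -6*(x^2) = -216.
Step 2. [-6*(x^2) = -216] leading coefficient -6: divide by -6 ⇒ div: x^2 = 36.
Step 3. [x^2 = 36] 36 ≥ 0, LHS is (·)² — take ±√. So sqrt: x = 6 or -6.

Answer: x ∈ {-6, 6}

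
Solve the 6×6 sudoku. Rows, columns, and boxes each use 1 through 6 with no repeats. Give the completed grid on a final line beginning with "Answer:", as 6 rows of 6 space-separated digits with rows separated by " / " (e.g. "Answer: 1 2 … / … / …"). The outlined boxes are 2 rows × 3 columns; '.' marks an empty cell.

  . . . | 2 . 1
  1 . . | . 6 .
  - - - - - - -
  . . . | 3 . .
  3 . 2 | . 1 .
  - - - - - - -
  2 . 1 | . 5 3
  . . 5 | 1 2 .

Step 1. [r3c5∈{4}] nothing but 4 survives at r3c5. So r3c5=4.
Step 2. [r4c2∈{4,5,6}] in row 4, 4 fits only at r4c2, so r4c2=4.
Step 3. [r5c2∈{6}] nothing but 6 survives at r5c2 ⇒ r5c2=6.
Step 4. [r6c6∈{4,6}] in row 6, 6 fits only at r6c6, so r6c6=6.
Step 5. [r2c6∈{4,5}] 4 has one home in col 6: r2c6. So r2c6=4.
Step 6. [r1c3∈{3,4,6}] across col 3, 4 lands solely at r1c3. So r1c3=4.
Step 7. [r2c4∈{5}] r2c4's peers cover all but 5. So r2c4=5.
Step 8. [r6c2∈{3}] r6c2 has the single candidate 3, so r6c2=3.
Step 9. [r1c1∈{5,6}] r1c1 is the only open cell in row 1 admitting 6 ⇒ r1c1=6.
Step 10. [r3c1∈{5}] nothing but 5 survives at r3c1 ⇒ r3c1=5.
Step 11. [r3c3∈{6}] r3c3 is down to just 6, so r3c3=6.
Step 12. [r3c2∈{1}] r3c2 is down to just 1 ⇒ r3c2=1.
Step 13. [r2c2∈{2}] r2c2's peers cover all but 2 ⇒ r2c2=2.
Step 14. [r6c1∈{4}] only 4 remains possible at r6c1 ⇒ r6c1=4.
Step 15. [r1c5∈{3}] r1c5's peers cover all but 3, so r1c5=3.
Step 16. [r4c6∈{5}] r4c6 is down to just 5 ⇒ r4c6=5.
Step 17. [r5c4∈{4}] r5c4's peers cover all but 4 ⇒ r5c4=4.
Step 18. [r2c3∈{3}] only 3 remains possible at r2c3, so r2c3=3.
Step 19. [r1c2∈{5}] r1c2 has the single candidate 5, so r1c2=5.
Step 20. [r4c4∈{6}] r4c4 has the single candidate 6 ⇒ r4c4=6.
Step 21. [r3c6∈{2}] r3c6 is down to just 2. So r3c6=2.

Answer: 6 5 4 2 3 1 / 1 2 3 5 6 4 / 5 1 6 3 4 2 / 3 4 2 6 1 5 / 2 6 1 4 5 3 / 4 3 5 1 2 6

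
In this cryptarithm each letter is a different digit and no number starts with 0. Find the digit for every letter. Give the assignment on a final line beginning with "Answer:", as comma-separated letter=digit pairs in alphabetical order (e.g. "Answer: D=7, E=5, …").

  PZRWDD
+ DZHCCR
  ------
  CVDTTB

Step 1. [col 1: D + R ≡ B (mod 10)] column 1 (D + R ≡ B (mod 10), carry-in 0) doesn't pin D yet; pick D=2 and continue. So D=2.
Step 2. [col 1: D + R ≡ B (mod 10)] B=9 is one option consistent with column 1 (D + R ≡ B (mod 10), carry-in 0) — take it. So B=9.
Step 3. [col 1: D + R ≡ B (mod 10)] in column 1 we have D+R≡B with carry-in 0; given D=2, B=9 and digits 2,9 already taken and all letters distinct, that pins R to 7 ⇒ R=7.
Step 4. [col 2: D + C ≡ T (mod 10)] T=0 is one option consistent with column 2 (D + C ≡ T (mod 10), carry-in 0) — take it ⇒ T=0.
Step 5. [col 2: D + C ≡ T (mod 10)] in column 2 we have D+C≡T with carry-in 0; given D=2, T=0 and digits 0,2,7,9 already taken and all letters distinct, that pins C to 8. So C=8.
Step 6. [col 3: W + C ≡ T (mod 10)] in column 3 we have W+C≡T with carry-in 1; given C=8, T=0 and digits 0,2,7,8,9 already taken and all letters distinct, that pins W to 1, so W=1.
Step 7. [col 4: R + H ≡ D (mod 10)] in column 4 we have R+H≡D with carry-in 1; given R=7, D=2 and digits 0,1,2,7,8,9 already taken and all letters distinct, that pins H to 4 ⇒ H=4.
Step 8. [col 5: Z + Z ≡ V (mod 10)] column 5: given nothing yet, carry-in 1, and digits 0,1,2,4,7,8,9 already taken and all letters distinct, Z+Z≡V (mod 10) forces V=3. So V=3.
Step 9. [col 5: Z + Z ≡ V (mod 10)] from column 5 (V=3, carry-in 1, digits 0,1,2,3,4,7,8,9 already taken and all letters distinct): Z must equal 6. So Z=6.
Step 10. [col 6: P + D ≡ C (mod 10)] column 6 reads P+D+carry(1)=C with D=2, C=8; with digits 0,1,2,3,4,6,7,8,9 already taken and all letters distinct, the only value for P is 5, so P=5.

Answer: B=9, C=8, D=2, H=4, P=5, R=7, T=0, V=3, W=1, Z=6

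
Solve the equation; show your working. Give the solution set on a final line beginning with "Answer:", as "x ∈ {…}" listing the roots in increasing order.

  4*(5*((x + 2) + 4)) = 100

Step 1. [4*(5*((x + 2) + 4)) = 100] LHS = 4·(…); ÷4 both sides. So div: 5*((x + 2) + 4) = 25.
Step 2. [5*((x + 2) + 4) = 25] 5·(inner) — divide through by 5 ⇒ div: (x + 2) + 4 = 5.
Step 3. [(x + 2) + 4 = 5] subtract 4: x sits inside (… + 4), so sub: x + 2 = 1.
Step 4. [x + 2 = 1] +2 is outermost — subtract 2 both sides, so sub: x = -1.

Answer: x ∈ {-1}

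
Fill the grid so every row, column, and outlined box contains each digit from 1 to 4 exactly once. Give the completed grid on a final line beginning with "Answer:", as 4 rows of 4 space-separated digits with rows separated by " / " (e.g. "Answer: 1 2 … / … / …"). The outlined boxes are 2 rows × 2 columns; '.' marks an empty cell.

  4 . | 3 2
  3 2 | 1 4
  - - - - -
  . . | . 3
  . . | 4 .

Step 1. [r4c1∈{1,2}] row 4 places 2 nowhere but r4c1, so r4c1=2.
Step 2. [r3c1∈{1}] r3c1 is down to just 1 ⇒ r3c1=1.
Step 3. [r4c2∈{3}] only 3 remains possible at r4c2, so r4c2=3.
Step 4. [r4c4∈{1}] only 1 remains possible at r4c4. So r4c4=1.
Step 5. [r3c2∈{4}] r3c2's peers cover all but 4. So r3c2=4.
Step 6. [r1c2∈{1}] only 1 remains possible at r1c2. So r1c2=1.
Step 7. [r3c3∈{2}] r3c3's peers cover all but 2, so r3c3=2.

Answer: 4 1 3 2 / 3 2 1 4 / 1 4 2 3 / 2 3 4 1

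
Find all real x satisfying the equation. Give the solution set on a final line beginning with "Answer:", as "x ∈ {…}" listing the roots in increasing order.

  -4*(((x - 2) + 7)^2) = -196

Step 1. [-4*(((x - 2) + 7)^2) = -196] divide by the outer -4, so div: ((x - 2) + 7)^2 = 49.
Step 2. [((x - 2) + 7)^2 = 49] LHS squared, RHS 49 ≥ 0: apply √ (±), so sqrt: (x - 2) + 7 = 7 or -7.
Step 3. [(x - 2) + 7 = 7 or -7] peel the +7: subtract 7 from each side. So sub: x - 2 = 0 or -14.
Step 4. [x - 2 = 0 or -14] add 2: x sits inside (… - 2). So sub: x = 2 or -12.

Answer: x ∈ {-12, 2}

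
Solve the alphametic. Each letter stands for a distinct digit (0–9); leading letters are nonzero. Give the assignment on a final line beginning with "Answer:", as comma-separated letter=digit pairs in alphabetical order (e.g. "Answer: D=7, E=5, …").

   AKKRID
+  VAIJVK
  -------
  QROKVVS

Step 1. [col 1: D + K ≡ S (mod 10)] column 1 (D + K ≡ S (mod 10), carry-in 0) doesn't pin S yet; pick S=6 and continue, so S=6.
Step 2. [col 1: D + K ≡ S (mod 10)] column 1 (D + K ≡ S (mod 10), carry-in 0) doesn't pin D yet; pick D=4 and continue ⇒ D=4.
Step 3. [Q] the sum has 7 digits but both addends have 6; that extra leading digit Q is the final carry, namely 1 ⇒ Q=1.
Step 4. [col 1: D + K ≡ S (mod 10)] from column 1 (D=4, S=6, carry-in 0, digits 1,4,6 already taken and all letters distinct): K must equal 2, so K=2.
Step 5. [col 2: I + V ≡ V (mod 10)] from column 2 (nothing yet, carry-in 0, digits 1,2,4,6 already taken and all letters distinct): I must equal 0, so I=0.
Step 6. [col 2: I + V ≡ V (mod 10)] several values work for V in column 2 (I + V ≡ V (mod 10), carry-in 0); try V=8. So V=8.
Step 7. [col 3: R + J ≡ V (mod 10)] J=3 is one option consistent with column 3 (R + J ≡ V (mod 10), carry-in 0) — take it, so J=3.
Step 8. [col 3: R + J ≡ V (mod 10)] column 3 reads R+J+carry(0)=V with J=3, V=8; with digits 0,1,2,3,4,6,8 already taken and all letters distinct, the only value for R is 5, so R=5.
Step 9. [col 5: K + A ≡ O (mod 10)] in column 5 we have K+A≡O with carry-in 0; given K=2 and digits 0,1,2,3,4,5,6,8 already taken and all letters distinct, that pins O to 9. So O=9.
Step 10. [col 5: K + A ≡ O (mod 10)] from column 5 (K=2, O=9, carry-in 0, digits 0,1,2,3,4,5,6,8,9 already taken and all letters distinct): A must equal 7 ⇒ A=7.

Answer: A=7, D=4, I=0, J=3, K=2, O=9, Q=1, R=5, S=6, V=8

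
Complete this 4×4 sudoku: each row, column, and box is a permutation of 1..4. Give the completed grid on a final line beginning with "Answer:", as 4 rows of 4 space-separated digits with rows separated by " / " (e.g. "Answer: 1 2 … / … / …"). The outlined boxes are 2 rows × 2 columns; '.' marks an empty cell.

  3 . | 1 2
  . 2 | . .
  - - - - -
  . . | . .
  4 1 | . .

Step 1. [r4c4∈{3}] r4c4 is down to just 3. So r4c4=3.
Step 2. [r2c4∈{4}] nothing but 4 survives at r2c4. So r2c4=4.
Step 3. [r4c3∈{2}] r4c3 is down to just 2. So r4c3=2.
Step 4. [r3c2∈{3}] only 3 remains possible at r3c2, so r3c2=3.
Step 5. [r2c1∈{1}] only 1 remains possible at r2c1. So r2c1=1.
Step 6. [r3c3∈{4}] r3c3 has the single candidate 4 ⇒ r3c3=4.
Step 7. [r1c2∈{4}] only 4 remains possible at r1c2, so r1c2=4.
Step 8. [r3c1∈{2}] only 2 remains possible at r3c1, so r3c1=2.
Step 9. [r3c4∈{1}] r3c4's peers cover all but 1, so r3c4=1.
Step 10. [r2c3∈{3}] r2c3 is down to just 3, so r2c3=3.

Answer: 3 4 1 2 / 1 2 3 4 / 2 3 4 1 / 4 1 2 3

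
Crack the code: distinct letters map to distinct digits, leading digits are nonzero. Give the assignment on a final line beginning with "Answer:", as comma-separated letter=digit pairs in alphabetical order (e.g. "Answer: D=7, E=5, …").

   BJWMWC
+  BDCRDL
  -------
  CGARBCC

Step 1. [col 1: C + L ≡ C (mod 10)] from column 1 (nothing yet, carry-in 0, all letters distinct, none taken yet): L must equal 0 ⇒ L=0.
Step 2. [col 1: C + L ≡ C (mod 10)] C=1 is one option consistent with column 1 (C + L ≡ C (mod 10), carry-in 0) — take it ⇒ C=1.
Step 3. [col 2: W + D ≡ C (mod 10)] D=9 is one option consistent with column 2 (W + D ≡ C (mod 10), carry-in 0) — take it ⇒ D=9.
Step 4. [col 2: W + D ≡ C (mod 10)] column 2: given D=9, C=1, carry-in 0, and digits 0,1,9 already taken and all letters distinct, W+D≡C (mod 10) forces W=2 ⇒ W=2.
Step 5. [col 3: M + R ≡ B (mod 10)] column 3 (M + R ≡ B (mod 10), carry-in 1) doesn't pin R yet; pick R=3 and continue. So R=3.
Step 6. [col 3: M + R ≡ B (mod 10)] column 3 reads M+R+carry(1)=B with R=3; with digits 0,1,2,3,9 already taken and all letters distinct, the only value for B is 8, so B=8.
Step 7. [col 3: M + R ≡ B (mod 10)] column 3 reads M+R+carry(1)=B with R=3, B=8; with digits 0,1,2,3,8,9 already taken and all letters distinct, the only value for M is 4, so M=4.
Step 8. [col 5: J + D ≡ A (mod 10)] column 5 (J + D ≡ A (mod 10), carry-in 0) doesn't pin A yet; pick A=5 and continue. So A=5.
Step 9. [col 5: J + D ≡ A (mod 10)] from column 5 (D=9, A=5, carry-in 0, digits 0,1,2,3,4,5,8,9 already taken and all letters distinct): J must equal 6 ⇒ J=6.
Step 10. [col 6: B + B ≡ G (mod 10)] column 6: given B=8, carry-in 1, and digits 0,1,2,3,4,5,6,8,9 already taken and all letters distinct, B+B≡G (mod 10) forces G=7 ⇒ G=7.

Answer: A=5, B=8, C=1, D=9, G=7, J=6, L=0, M=4, R=3, W=2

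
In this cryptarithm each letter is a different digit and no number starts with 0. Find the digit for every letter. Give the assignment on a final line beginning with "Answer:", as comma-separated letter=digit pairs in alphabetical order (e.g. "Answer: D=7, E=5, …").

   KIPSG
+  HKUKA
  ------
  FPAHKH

Step 1. [col 1: G + A ≡ H (mod 10)] H=7 is one option consistent with column 1 (G + A ≡ H (mod 10), carry-in 0) — take it ⇒ H=7.
Step 2. [F] the sum has 6 digits but both addends have 5; that extra leading digit F is the final carry, namely 1. So F=1.
Step 3. [col 1: G + A ≡ H (mod 10)] column 1 (G + A ≡ H (mod 10), carry-in 0) doesn't pin G yet; pick G=2 and continue, so G=2.
Step 4. [col 1: G + A ≡ H (mod 10)] in column 1 we have G+A≡H with carry-in 0; given G=2, H=7 and digits 1,2,7 already taken and all letters distinct, that pins A to 5, so A=5.
Step 5. [col 2: S + K ≡ K (mod 10)] column 2: given nothing yet, carry-in 0, and digits 1,2,5,7 already taken and all letters distinct, S+K≡K (mod 10) forces S=0 ⇒ S=0.
Step 6. [col 2: S + K ≡ K (mod 10)] K=6 is one option consistent with column 2 (S + K ≡ K (mod 10), carry-in 0) — take it ⇒ K=6.
Step 7. [col 3: P + U ≡ H (mod 10)] column 3 (P + U ≡ H (mod 10), carry-in 0) doesn't pin P yet; pick P=4 and continue. So P=4.
Step 8. [col 3: P + U ≡ H (mod 10)] column 3 reads P+U+carry(0)=H with P=4, H=7; with digits 0,1,2,4,5,6,7 already taken and all letters distinct, the only value for U is 3 ⇒ U=3.
Step 9. [col 4: I + K ≡ A (mod 10)] in column 4 we have I+K≡A with carry-in 0; given K=6, A=5 and digits 0,1,2,3,4,5,6,7 already taken and all letters distinct, that pins I to 9, so I=9.

Answer: A=5, F=1, G=2, H=7, I=9, K=6, P=4, S=0, U=3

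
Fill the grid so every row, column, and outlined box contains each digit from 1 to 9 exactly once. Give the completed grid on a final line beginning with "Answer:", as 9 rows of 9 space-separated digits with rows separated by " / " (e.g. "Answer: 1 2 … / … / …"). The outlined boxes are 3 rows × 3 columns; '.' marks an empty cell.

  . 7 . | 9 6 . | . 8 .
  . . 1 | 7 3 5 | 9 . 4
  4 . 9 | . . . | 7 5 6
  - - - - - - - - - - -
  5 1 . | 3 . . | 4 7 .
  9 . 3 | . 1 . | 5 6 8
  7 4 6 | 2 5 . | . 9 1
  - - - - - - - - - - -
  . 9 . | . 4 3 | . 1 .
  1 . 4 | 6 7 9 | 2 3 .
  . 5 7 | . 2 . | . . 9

Step 1. [r8c2∈{8}] r8c2 is down to just 8 ⇒ r8c2=8.
Step 2. [r6c6∈{8}] r6c6 is down to just 8. So r6c6=8.
Step 3. [r1c6∈{1,2,4}] across row 1, 4 lands solely at r1c6 ⇒ r1c6=4.
Step 4. [r5c2∈{2}] r5c2's peers cover all but 2. So r5c2=2.
Step 5. [r1c9∈{2,3}] r1c9 is the only open cell in col 9 admitting 3 ⇒ r1c9=3.
Step 6. [r1c1∈{2}] r1c1's peers cover all but 2 ⇒ r1c1=2.
Step 7. [r7c1∈{6}] r7c1 has the single candidate 6. So r7c1=6.
Step 8. [r7c4∈{5,8}] across col 4, 5 lands solely at r7c4. So r7c4=5.
Step 9. [r9c4∈{1,8}] box 8 places 8 nowhere but r9c4, so r9c4=8.
Step 10. [r9c6∈{1}] nothing but 1 survives at r9c6 ⇒ r9c6=1.
Step 11. [r3c4∈{1}] r3c4 has the single candidate 1. So r3c4=1.
Step 12. [r6c7∈{3}] nothing but 3 survives at r6c7 ⇒ r6c7=3.
Step 13. [r5c4∈{4}] r5c4 has the single candidate 4. So r5c4=4.
Step 14. [r4c6∈{6}] only 6 remains possible at r4c6, so r4c6=6.
Step 15. [r9c8∈{4}] r9c8 has the single candidate 4. So r9c8=4.
Step 16. [r9c1∈{3}] nothing but 3 survives at r9c1. So r9c1=3.
Step 17. [r8c9∈{5}] nothing but 5 survives at r8c9 ⇒ r8c9=5.
Step 18. [r3c6∈{2}] only 2 remains possible at r3c6 ⇒ r3c6=2.
Step 19. [r4c3∈{8}] r4c3 has the single candidate 8 ⇒ r4c3=8.
Step 20. [r7c3∈{2}] r7c3 has the single candidate 2 ⇒ r7c3=2.
Step 21. [r2c8∈{2}] r2c8 is down to just 2 ⇒ r2c8=2.
Step 22. [r5c6∈{7}] r5c6's peers cover all but 7 ⇒ r5c6=7.
Step 23. [r1c3∈{5}] r1c3 is down to just 5, so r1c3=5.
Step 24. [r9c7∈{6}] only 6 remains possible at r9c7. So r9c7=6.
Step 25. [r7c7∈{8}] only 8 remains possible at r7c7, so r7c7=8.
Step 26. [r2c1∈{8}] nothing but 8 survives at r2c1 ⇒ r2c1=8.
Step 27. [r1c7∈{1}] only 1 remains possible at r1c7 ⇒ r1c7=1.
Step 28. [r3c5∈{8}] nothing but 8 survives at r3c5. So r3c5=8.
Step 29. [r4c5∈{9}] r4c5 has the single candidate 9, so r4c5=9.
Step 30. [r3c2∈{3}] r3c2's peers cover all but 3 ⇒ r3c2=3.
Step 31. [r7c9∈{7}] r7c9 has the single candidate 7 ⇒ r7c9=7.
Step 32. [r4c9∈{2}] only 2 remains possible at r4c9. So r4c9=2.
Step 33. [r2c2∈{6}] only 6 remains possible at r2c2 ⇒ r2c2=6.

Answer: 2 7 5 9 6 4 1 8 3 / 8 6 1 7 3 5 9 2 4 / 4 3 9 1 8 2 7 5 6 / 5 1 8 3 9 6 4 7 2 / 9 2 3 4 1 7 5 6 8 / 7 4 6 2 5 8 3 9 1 / 6 9 2 5 4 3 8 1 7 / 1 8 4 6 7 9 2 3 5 / 3 5 7 8 2 1 6 4 9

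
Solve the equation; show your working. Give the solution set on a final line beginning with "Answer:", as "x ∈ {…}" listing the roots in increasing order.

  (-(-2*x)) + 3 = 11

Step 1. [(-(-2*x)) + 3 = 11] the outer +3 inverts by subtracting 3. So sub: -(-2*x) = 8.
Step 2. [-(-2*x) = 8] leading − — multiply by −1. So neg: -2*x = -8.
Step 3. [-2*x = -8] divide by the outer -2, so div: x = 4.

Answer: x ∈ {4}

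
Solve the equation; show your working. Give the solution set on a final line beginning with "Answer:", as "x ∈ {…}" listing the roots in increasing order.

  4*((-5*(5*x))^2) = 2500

Step 1. [4*((-5*(5*x))^2) = 2500] 4·(inner) — divide through by 4. So div: (-5*(5*x))^2 = 625.
Step 2. [(-5*(5*x))^2 = 625] LHS squared, RHS 625 ≥ 0: apply √ (±). So sqrt: -5*(5*x) = 25 or -25.
Step 3. [-5*(5*x) = 25 or -25] divide by the outer -5 ⇒ div: 5*x = -5 or 5.
Step 4. [5*x = -5 or 5] 5·(inner) — divide through by 5, so div: x = -1 or 1.

Answer: x ∈ {-1, 1}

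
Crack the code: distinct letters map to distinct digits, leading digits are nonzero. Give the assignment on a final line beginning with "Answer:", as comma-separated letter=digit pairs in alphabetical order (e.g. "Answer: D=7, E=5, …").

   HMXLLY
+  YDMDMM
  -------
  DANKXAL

Step 1. [D] the sum has 7 digits but both addends have 6; that extra leading digit D is the final carry, namely 1 ⇒ D=1.
Step 2. [col 1: Y + M ≡ L (mod 10)] no forcing yet in column 1 (carry-in 0); M=3 is free and consistent — try it. So M=3.
Step 3. [col 1: Y + M ≡ L (mod 10)] L=7 is one option consistent with column 1 (Y + M ≡ L (mod 10), carry-in 0) — take it, so L=7.
Step 4. [col 1: Y + M ≡ L (mod 10)] in column 1 we have Y+M≡L with carry-in 0; given M=3, L=7 and digits 1,3,7 already taken and all letters distinct, that pins Y to 4 ⇒ Y=4.
Step 5. [col 2: L + M ≡ A (mod 10)] in column 2 we have L+M≡A with carry-in 0; given L=7, M=3 and digits 1,3,4,7 already taken and all letters distinct, that pins A to 0. So A=0.
Step 6. [col 3: L + D ≡ X (mod 10)] column 3 reads L+D+carry(1)=X with L=7, D=1; with digits 0,1,3,4,7 already taken and all letters distinct, the only value for X is 9, so X=9.
Step 7. [col 4: X + M ≡ K (mod 10)] column 4 reads X+M+carry(0)=K with X=9, M=3; with digits 0,1,3,4,7,9 already taken and all letters distinct, the only value for K is 2, so K=2.
Step 8. [col 5: M + D ≡ N (mod 10)] from column 5 (M=3, D=1, carry-in 1, digits 0,1,2,3,4,7,9 already taken and all letters distinct): N must equal 5 ⇒ N=5.
Step 9. [col 6: H + Y ≡ A (mod 10)] column 6: given Y=4, A=0, carry-in 0, and digits 0,1,2,3,4,5,7,9 already taken and all letters distinct, H+Y≡A (mod 10) forces H=6. So H=6.

Answer: A=0, D=1, H=6, K=2, L=7, M=3, N=5, X=9, Y=4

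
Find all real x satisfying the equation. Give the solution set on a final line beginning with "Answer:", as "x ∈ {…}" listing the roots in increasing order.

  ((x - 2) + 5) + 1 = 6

Step 1. [((x - 2) + 5) + 1 = 6] peel the +1: subtract 1 from each side. So sub: (x - 2) + 5 = 5.
Step 2. [(x - 2) + 5 = 5] the outer +5 inverts by subtracting 5. So sub: x - 2 = 0.
Step 3. [x - 2 = 0] 2 comes off first (add 2). So sub: x = 2.

Answer: x ∈ {2}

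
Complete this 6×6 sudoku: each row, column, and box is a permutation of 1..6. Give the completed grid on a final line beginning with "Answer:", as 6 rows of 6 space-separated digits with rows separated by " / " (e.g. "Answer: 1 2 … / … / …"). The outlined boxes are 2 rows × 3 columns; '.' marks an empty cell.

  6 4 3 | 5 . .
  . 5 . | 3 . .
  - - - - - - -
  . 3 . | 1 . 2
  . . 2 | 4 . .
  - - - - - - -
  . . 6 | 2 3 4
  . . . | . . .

Step 1. [r5c1∈{1,5}] in row 5, 5 fits only at r5c1, so r5c1=5.
Step 2. [r3c5∈{5,6}] r3c5 is the only open cell in row 3 admitting 6, so r3c5=6.
Step 3. [r5c2∈{1}] r5c2 is down to just 1, so r5c2=1.
Step 4. [r1c6∈{1}] only 1 remains possible at r1c6 ⇒ r1c6=1.
Step 5. [r2c1∈{1,2}] 2 has one home in box 1: r2c1 ⇒ r2c1=2.
Step 6. [r6c3∈{4}] r6c3 has the single candidate 4, so r6c3=4.
Step 7. [r4c5∈{5}] nothing but 5 survives at r4c5, so r4c5=5.
Step 8. [r6c6∈{5,6}] across row 6, 5 lands solely at r6c6, so r6c6=5.
Step 9. [r2c6∈{6}] r2c6's peers cover all but 6, so r2c6=6.
Step 10. [r6c4∈{6}] r6c4 has the single candidate 6 ⇒ r6c4=6.
Step 11. [r4c2∈{6}] r4c2 has the single candidate 6. So r4c2=6.
Step 12. [r2c5∈{4}] only 4 remains possible at r2c5, so r2c5=4.
Step 13. [r6c5∈{1}] r6c5 is down to just 1 ⇒ r6c5=1.
Step 14. [r1c5∈{2}] r1c5 has the single candidate 2, so r1c5=2.
Step 15. [r4c1∈{1}] r4c1's peers cover all but 1, so r4c1=1.
Step 16. [r6c1∈{3}] r6c1's peers cover all but 3 ⇒ r6c1=3.
Step 17. [r4c6∈{3}] r4c6 is down to just 3. So r4c6=3.
Step 18. [r2c3∈{1}] nothing but 1 survives at r2c3. So r2c3=1.
Step 19. [r3c3∈{5}] r3c3 is down to just 5 ⇒ r3c3=5.
Step 20. [r6c2∈{2}] r6c2 is down to just 2, so r6c2=2.
Step 21. [r3c1∈{4}] nothing but 4 survives at r3c1 ⇒ r3c1=4.

Answer: 6 4 3 5 2 1 / 2 5 1 3 4 6 / 4 3 5 1 6 2 / 1 6 2 4 5 3 / 5 1 6 2 3 4 / 3 2 4 6 1 5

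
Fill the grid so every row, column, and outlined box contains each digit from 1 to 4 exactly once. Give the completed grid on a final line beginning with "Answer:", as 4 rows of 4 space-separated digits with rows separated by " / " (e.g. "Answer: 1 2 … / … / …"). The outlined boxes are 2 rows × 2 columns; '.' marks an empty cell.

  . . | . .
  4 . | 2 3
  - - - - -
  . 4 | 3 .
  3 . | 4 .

Step 1. [r2c2∈{1}] r2c2 has the single candidate 1. So r2c2=1.
Step 2. [r4c2∈{2}] only 2 remains possible at r4c2 ⇒ r4c2=2.
Step 3. [r4c4∈{1}] r4c4 is down to just 1 ⇒ r4c4=1.
Step 4. [r1c3∈{1}] r1c3 is down to just 1. So r1c3=1.
Step 5. [r1c1∈{2}] r1c1's peers cover all but 2, so r1c1=2.
Step 6. [r3c1∈{1}] nothing but 1 survives at r3c1. So r3c1=1.
Step 7. [r1c4∈{4}] only 4 remains possible at r1c4. So r1c4=4.
Step 8. [r1c2∈{3}] nothing but 3 survives at r1c2. So r1c2=3.
Step 9. [r3c4∈{2}] r3c4's peers cover all but 2, so r3c4=2.

Answer: 2 3 1 4 / 4 1 2 3 / 1 4 3 2 / 3 2 4 1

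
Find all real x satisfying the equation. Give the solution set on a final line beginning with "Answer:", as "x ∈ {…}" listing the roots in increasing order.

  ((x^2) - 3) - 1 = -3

Step 1. [((x^2) - 3) - 1 = -3] -1 is outermost — add 1 both sides. So sub: (x^2) - 3 = -2.
Step 2. [(x^2) - 3 = -2] -3 is outermost — add 3 both sides, so sub: x^2 = 1.
Step 3. [x^2 = 1] √ both sides: 1 ≥ 0 gives two branches, so sqrt: x = 1 or -1.

Answer: x ∈ {-1, 1}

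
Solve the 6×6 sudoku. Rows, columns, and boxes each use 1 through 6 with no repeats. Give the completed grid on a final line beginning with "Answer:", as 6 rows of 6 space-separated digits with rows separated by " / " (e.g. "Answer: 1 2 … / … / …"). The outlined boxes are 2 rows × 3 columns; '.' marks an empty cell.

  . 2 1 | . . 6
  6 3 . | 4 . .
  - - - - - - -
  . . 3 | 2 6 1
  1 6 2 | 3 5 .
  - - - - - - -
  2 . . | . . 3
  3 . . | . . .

Step 1. [r1c4∈{5}] nothing but 5 survives at r1c4. So r1c4=5.
Step 2. [r6c6∈{2,4,5}] in col 6, 5 fits only at r6c6. So r6c6=5.
Step 3. [r2c5∈{1,2}] in row 2, 1 fits only at r2c5, so r2c5=1.
Step 4. [r5c5∈{4}] r5c5's peers cover all but 4. So r5c5=4.
Step 5. [r3c1∈{4,5}] across col 1, 5 lands solely at r3c1 ⇒ r3c1=5.
Step 6. [r6c3∈{4,6}] r6c3 is the only open cell in col 3 admitting 4. So r6c3=4.
Step 7. [r5c3∈{5,6}] 6 has one home in col 3: r5c3 ⇒ r5c3=6.
Step 8. [r6c2∈{1}] r6c2 is down to just 1 ⇒ r6c2=1.
Step 9. [r6c4∈{6}] only 6 remains possible at r6c4, so r6c4=6.
Step 10. [r1c1∈{4}] r1c1 has the single candidate 4, so r1c1=4.
Step 11. [r6c5∈{2}] nothing but 2 survives at r6c5 ⇒ r6c5=2.
Step 12. [r2c6∈{2}] r2c6 is down to just 2 ⇒ r2c6=2.
Step 13. [r5c4∈{1}] r5c4 is down to just 1. So r5c4=1.
Step 14. [r4c6∈{4}] r4c6's peers cover all but 4, so r4c6=4.
Step 15. [r3c2∈{4}] r3c2 has the single candidate 4 ⇒ r3c2=4.
Step 16. [r5c2∈{5}] r5c2 is down to just 5 ⇒ r5c2=5.
Step 17. [r1c5∈{3}] r1c5 is down to just 3. So r1c5=3.
Step 18. [r2c3∈{5}] only 5 remains possible at r2c3, so r2c3=5.

Answer: 4 2 1 5 3 6 / 6 3 5 4 1 2 / 5 4 3 2 6 1 / 1 6 2 3 5 4 / 2 5 6 1 4 3 / 3 1 4 6 2 5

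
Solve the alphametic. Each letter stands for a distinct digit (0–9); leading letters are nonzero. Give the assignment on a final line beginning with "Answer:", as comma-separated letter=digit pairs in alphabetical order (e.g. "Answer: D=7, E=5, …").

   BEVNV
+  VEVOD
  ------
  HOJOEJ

Step 1. [col 1: V + D ≡ J (mod 10)] V=6 is one option consistent with column 1 (V + D ≡ J (mod 10), carry-in 0) — take it, so V=6.
Step 2. [H] the sum has 6 digits but both addends have 5; that extra leading digit H is the final carry, namely 1 ⇒ H=1.
Step 3. [col 1: V + D ≡ J (mod 10)] column 1 (V + D ≡ J (mod 10), carry-in 0) doesn't pin J yet; pick J=5 and continue, so J=5.
Step 4. [col 1: V + D ≡ J (mod 10)] from column 1 (V=6, J=5, carry-in 0, digits 1,5,6 already taken and all letters distinct): D must equal 9. So D=9.
Step 5. [col 2: N + O ≡ E (mod 10)] several values work for N in column 2 (N + O ≡ E (mod 10), carry-in 1); try N=8. So N=8.
Step 6. [col 2: N + O ≡ E (mod 10)] O=3 is one option consistent with column 2 (N + O ≡ E (mod 10), carry-in 1) — take it ⇒ O=3.
Step 7. [col 2: N + O ≡ E (mod 10)] column 2 reads N+O+carry(1)=E with N=8, O=3; with digits 1,3,5,6,8,9 already taken and all letters distinct, the only value for E is 2, so E=2.
Step 8. [col 5: B + V ≡ O (mod 10)] in column 5 we have B+V≡O with carry-in 0; given V=6, O=3 and digits 1,2,3,5,6,8,9 already taken and all letters distinct, that pins B to 7 ⇒ B=7.

Answer: B=7, D=9, E=2, H=1, J=5, N=8, O=3, V=6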